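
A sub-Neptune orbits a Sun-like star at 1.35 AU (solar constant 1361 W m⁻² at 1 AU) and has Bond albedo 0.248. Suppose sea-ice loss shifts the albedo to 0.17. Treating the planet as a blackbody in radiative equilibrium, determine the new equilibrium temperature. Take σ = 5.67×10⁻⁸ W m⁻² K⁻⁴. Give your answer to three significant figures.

Irradiance scales as 1/d², so S = 1361 W m⁻² × (1/1.35)² = 746.8 W m⁻².
T₂ = [S(1−α₂)/(4σ)]^(1/4) = [746.8·0.83/(4σ)]^(1/4) = 228.6 K.

229 kelvin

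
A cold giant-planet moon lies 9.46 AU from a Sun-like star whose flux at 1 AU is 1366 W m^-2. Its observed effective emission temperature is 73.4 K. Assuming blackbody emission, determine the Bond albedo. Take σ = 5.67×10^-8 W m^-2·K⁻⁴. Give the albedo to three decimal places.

0.569

By the inverse-square law, S = 1366/9.46² = 15.26 W m^-2.
Energy balance: S(1−α)/4 = σT⁴, so 1−α = 4σT⁴/S.
4σT⁴ = 4·5.67×10⁻⁸·(73.4)⁴ = 6.583 W m^-2.
1−α = 6.583/15.26 = 0.4313, so α = 0.5687.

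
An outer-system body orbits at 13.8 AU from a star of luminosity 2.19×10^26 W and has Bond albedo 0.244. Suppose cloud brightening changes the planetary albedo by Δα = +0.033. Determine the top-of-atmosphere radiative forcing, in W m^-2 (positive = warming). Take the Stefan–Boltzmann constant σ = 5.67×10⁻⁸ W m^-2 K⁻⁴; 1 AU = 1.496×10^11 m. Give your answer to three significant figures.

-0.0337 W m^-2

Orbital distance: d = 13.8 AU = 2.064×10^12 m.
Flux at the orbit: S = L/(4πd²) = 2.19×10^26/(4π·(2.06×10^12)²) = 4.089 W m^-2.
TOA radiative forcing: ΔF = −S·Δα/4 = −4.089·(+0.033)/4 = -0.03373 W m^-2.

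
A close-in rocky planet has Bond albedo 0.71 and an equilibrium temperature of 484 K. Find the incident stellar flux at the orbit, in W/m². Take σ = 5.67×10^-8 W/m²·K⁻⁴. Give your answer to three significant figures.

Invert the energy balance for S: S = 4σT⁴/(1−α).
σT⁴ = 5.67×10⁻⁸·(484)⁴ = 3111 W/m².
S = 4·3111/0.29 = 42920 W/m².

42900 W/m²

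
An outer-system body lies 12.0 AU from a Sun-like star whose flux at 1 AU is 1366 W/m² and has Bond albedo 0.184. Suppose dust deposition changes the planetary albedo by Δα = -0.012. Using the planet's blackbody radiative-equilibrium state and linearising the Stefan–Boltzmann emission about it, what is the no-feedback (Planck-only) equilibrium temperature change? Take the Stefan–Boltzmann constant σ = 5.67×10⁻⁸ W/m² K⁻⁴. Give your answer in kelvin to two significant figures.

By the inverse-square law, S = 1366/12.0² = 9.486 W/m².
Unperturbed T_e = [9.486·(1−0.184)/(4σ)]^¼ = 76.43 K.
ΔF = −(S/4)Δα = −(9.486/4)×(-0.012) = 0.02846 W/m².
Linearising σT⁴ gives d(σT⁴)/dT = 4σT_e³ = 0.1013 W/m² per K.
ΔT₀ = ΔF/λ_P = 0.02846/0.1013 = 0.281 K.

0.28 kelvin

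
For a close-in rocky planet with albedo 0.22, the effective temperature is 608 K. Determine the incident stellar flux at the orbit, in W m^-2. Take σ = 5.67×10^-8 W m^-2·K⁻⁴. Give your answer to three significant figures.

Invert the energy balance for S: S = 4σT⁴/(1−α).
The emitted flux is σT⁴ = 7748 W m^-2.
S = 4·7748/0.78 = 39730 W m^-2.

39700 W m^-2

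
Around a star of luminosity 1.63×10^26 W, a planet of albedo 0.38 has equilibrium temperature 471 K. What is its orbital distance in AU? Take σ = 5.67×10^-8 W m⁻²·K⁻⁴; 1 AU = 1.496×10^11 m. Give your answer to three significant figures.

The flux needed for this T is 4σT⁴/(1−0.38) = 18000 W m⁻².
Then d = [L/(4πS)]^(1/2) = 2.684×10^10 m, i.e. 0.1794 AU.

0.179 AU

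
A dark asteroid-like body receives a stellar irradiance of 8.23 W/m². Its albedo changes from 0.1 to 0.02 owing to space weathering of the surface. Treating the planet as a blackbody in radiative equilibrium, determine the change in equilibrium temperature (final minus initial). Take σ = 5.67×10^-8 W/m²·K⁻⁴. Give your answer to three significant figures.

With α = 0.1, T₁ = 75.60 K.
With α = 0.02, T₂ = 77.22 K.
Change: 77.22 − 75.60 = 1.627 K.

1.63 kelvin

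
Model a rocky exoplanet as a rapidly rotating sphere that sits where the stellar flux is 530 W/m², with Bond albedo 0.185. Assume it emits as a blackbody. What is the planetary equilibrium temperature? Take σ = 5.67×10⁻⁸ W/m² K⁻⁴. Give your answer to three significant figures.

209 K

The planet absorbs (1−α)S over its disc πR² and re-emits over 4πR², so the mean absorbed flux is (1−0.185)·530.0/4 = 108.0 W/m².
Set σT⁴ = 108.0 → T = (108.0/σ)^(1/4) = 208.9 K.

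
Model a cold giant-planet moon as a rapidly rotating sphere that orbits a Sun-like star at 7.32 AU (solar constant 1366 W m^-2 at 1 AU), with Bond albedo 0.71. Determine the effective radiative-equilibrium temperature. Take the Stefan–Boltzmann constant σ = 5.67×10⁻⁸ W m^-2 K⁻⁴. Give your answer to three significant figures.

75.6 K

Irradiance scales as 1/d², so S = 1366 W m^-2 × (1/7.32)² = 25.49 W m^-2.
The planet absorbs (1−α)S over its disc πR² and re-emits over 4πR², so the mean absorbed flux is (1−0.71)·25.49/4 = 1.848 W m^-2.
Set σT⁴ = 1.848 → T = (1.848/σ)^(1/4) = 75.56 K.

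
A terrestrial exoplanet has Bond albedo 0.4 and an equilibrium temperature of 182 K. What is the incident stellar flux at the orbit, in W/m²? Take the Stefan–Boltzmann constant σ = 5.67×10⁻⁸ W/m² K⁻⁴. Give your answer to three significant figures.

Invert the energy balance for S: S = 4σT⁴/(1−α).
σT⁴ = 5.67×10⁻⁸·(182)⁴ = 62.21 W/m².
So S = 4×62.21/(1−0.4) = 414.7 W/m².

415 W/m²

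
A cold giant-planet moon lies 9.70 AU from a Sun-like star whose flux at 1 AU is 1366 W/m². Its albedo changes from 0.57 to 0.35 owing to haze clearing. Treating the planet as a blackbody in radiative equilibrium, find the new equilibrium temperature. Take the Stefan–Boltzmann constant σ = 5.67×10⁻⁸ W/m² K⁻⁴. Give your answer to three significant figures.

80.3 kelvin

Irradiance scales as 1/d², so S = 1366 W/m² × (1/9.70)² = 14.52 W/m².
T₂ = [S(1−α₂)/(4σ)]^(1/4) = [14.52·0.65/(4σ)]^(1/4) = 80.31 K.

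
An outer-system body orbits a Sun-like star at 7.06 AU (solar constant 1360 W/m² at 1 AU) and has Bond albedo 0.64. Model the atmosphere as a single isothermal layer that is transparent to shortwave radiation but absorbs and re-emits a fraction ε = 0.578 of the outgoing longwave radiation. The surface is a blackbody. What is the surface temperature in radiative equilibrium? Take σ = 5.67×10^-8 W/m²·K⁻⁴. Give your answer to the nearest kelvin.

88 kelvin

Flux at the orbit: S = 1360/(7.06)² = 27.29 W/m².
The planet radiates to space at T_e = [S(1−α)/(4σ)]^(1/4) = 81.12 K.
Surface balance with a leaky layer gives σT_s⁴ = σT_e⁴·2/(2−ε), so T_s = T_e·[2/(2−0.578)]^(1/4) = 88.34 K.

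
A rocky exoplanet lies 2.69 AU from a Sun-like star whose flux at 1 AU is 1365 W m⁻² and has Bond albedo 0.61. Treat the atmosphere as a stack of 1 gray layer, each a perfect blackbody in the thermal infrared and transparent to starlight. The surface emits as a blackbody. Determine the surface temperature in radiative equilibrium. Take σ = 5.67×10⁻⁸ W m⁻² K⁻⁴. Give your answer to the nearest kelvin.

160 K

Irradiance scales as 1/d², so S = 1365 W m⁻² × (1/2.69)² = 188.6 W m⁻².
OLR = S(1−α)/4 = 18.39 W m⁻²; the top layer radiates at T_e = 134.2 K.
For an N-layer opaque stack, T_s⁴ = (N+1)T_e⁴, hence T_s = (2)^(1/4)×134.2 K = 159.6 K.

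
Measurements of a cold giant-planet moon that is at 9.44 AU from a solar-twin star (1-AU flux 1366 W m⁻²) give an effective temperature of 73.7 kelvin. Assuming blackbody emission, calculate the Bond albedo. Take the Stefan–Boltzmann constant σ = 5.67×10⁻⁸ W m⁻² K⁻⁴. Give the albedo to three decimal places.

0.563

Irradiance scales as 1/d², so S = 1366 W m⁻² × (1/9.44)² = 15.33 W m⁻².
Energy balance: S(1−α)/4 = σT⁴, so 1−α = 4σT⁴/S.
4σT⁴ = 4·5.67×10⁻⁸·(73.7)⁴ = 6.691 W m⁻².
1−α = 6.691/15.33 = 0.4365, so α = 0.5635.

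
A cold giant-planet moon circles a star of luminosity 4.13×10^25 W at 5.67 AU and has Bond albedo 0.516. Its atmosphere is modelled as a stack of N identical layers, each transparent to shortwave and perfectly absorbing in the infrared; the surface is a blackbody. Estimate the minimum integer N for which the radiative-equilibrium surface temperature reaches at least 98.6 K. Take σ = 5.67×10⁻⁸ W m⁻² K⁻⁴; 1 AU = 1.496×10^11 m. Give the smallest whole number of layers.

Orbital distance: d = 5.67 AU = 8.482×10^11 m.
Flux at the orbit: S = L/(4πd²) = 4.13×10^25/(4π·(8.48×10^11)²) = 4.568 W m⁻².
OLR = S(1−α)/4 = 0.5527 W m⁻²; the top layer radiates at T_e = 55.88 K.
Since T_s⁴ = (N+1)T_e⁴, we need N ≥ (T_s/T_e)⁴ − 1 = 8.696.
So N ≥ 8.696; the smallest integer is N = 9.

9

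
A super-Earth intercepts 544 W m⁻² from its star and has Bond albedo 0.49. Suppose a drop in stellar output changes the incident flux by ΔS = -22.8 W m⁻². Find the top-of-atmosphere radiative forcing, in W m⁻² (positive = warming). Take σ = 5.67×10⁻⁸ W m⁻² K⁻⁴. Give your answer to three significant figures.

-2.91 W m⁻²

Only a fraction (1−α) is absorbed and it's spread over 4πR², so ΔF = (1−α)ΔS/4 = -2.907 W m⁻².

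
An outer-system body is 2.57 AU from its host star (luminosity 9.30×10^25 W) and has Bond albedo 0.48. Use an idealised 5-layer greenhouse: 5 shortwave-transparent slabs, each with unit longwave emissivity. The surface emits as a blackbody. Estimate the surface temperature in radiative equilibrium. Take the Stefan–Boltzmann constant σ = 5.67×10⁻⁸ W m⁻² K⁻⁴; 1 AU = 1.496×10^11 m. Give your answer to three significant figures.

162 K

Orbital distance: d = 2.57 AU = 3.845×10^11 m.
Spreading L over a sphere of radius d: S = 9.30×10^25/(4π·3.84×10^11²) = 50.07 W m⁻².
The effective emission temperature is T_e = [S(1−α)/(4σ)]^¼ = 103.5 K.
Layer-by-layer balance gives σT_s⁴ = (N+1)σT_e⁴, so T_s = 6^¼·103.5 = 162.0 K.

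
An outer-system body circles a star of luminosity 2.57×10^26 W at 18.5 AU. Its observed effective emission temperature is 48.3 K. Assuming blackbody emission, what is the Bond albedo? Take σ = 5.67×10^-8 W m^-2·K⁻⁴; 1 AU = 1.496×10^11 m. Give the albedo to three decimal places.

0.538

Orbital distance: d = 18.5 AU = 2.768×10^12 m.
Spreading L over a sphere of radius d: S = 2.57×10^26/(4π·2.77×10^12²) = 2.670 W m^-2.
From σT⁴ = S(1−α)/4 we invert for α: 1−α = 4σT⁴/S.
σT⁴ = 0.3086 W m^-2, so 4σT⁴ = 1.234 W m^-2.
1−α = 1.234/2.670 = 0.4623, so α = 0.5377.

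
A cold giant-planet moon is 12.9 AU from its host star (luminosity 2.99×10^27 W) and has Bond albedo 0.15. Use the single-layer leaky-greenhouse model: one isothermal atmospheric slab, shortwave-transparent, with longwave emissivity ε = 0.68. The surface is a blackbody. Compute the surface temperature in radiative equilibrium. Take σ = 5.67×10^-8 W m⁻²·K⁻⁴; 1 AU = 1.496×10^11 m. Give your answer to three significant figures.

d = 12.9 × 1.496×10^11 m = 1.930×10^12 m.
Spreading L over a sphere of radius d: S = 2.99×10^27/(4π·1.93×10^12²) = 63.89 W m⁻².
The planet radiates to space at T_e = [S(1−α)/(4σ)]^(1/4) = 124.4 K.
The surface balance (absorbed SW + ε·downward IR = σT_s⁴) with T_a⁴ = T_s⁴/2 reduces to T_s = T_e·[2/(2−ε)]^¼ = 138.0 K.

138 K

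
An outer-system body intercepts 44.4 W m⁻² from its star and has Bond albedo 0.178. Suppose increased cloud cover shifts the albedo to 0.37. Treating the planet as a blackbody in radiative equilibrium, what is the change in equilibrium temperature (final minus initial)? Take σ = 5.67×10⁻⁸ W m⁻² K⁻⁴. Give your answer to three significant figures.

-7.25 kelvin

Before: T₁ = [44.40·0.822/(4σ)]^(1/4) = 112.6 K.
Final:   T₂ = [S(1−0.37)/(4σ)]^(1/4) = 105.4 K.
Change: 105.4 − 112.6 = -7.247 K.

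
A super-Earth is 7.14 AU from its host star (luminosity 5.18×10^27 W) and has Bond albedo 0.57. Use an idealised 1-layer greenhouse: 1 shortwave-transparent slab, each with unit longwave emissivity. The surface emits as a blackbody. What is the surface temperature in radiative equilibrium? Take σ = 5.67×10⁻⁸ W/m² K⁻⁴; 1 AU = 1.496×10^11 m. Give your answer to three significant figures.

d = 7.14 × 1.496×10^11 m = 1.068×10^12 m.
Spreading L over a sphere of radius d: S = 5.18×10^27/(4π·1.07×10^12²) = 361.3 W/m².
The effective emission temperature is T_e = [S(1−α)/(4σ)]^¼ = 161.8 K.
Layer-by-layer balance gives σT_s⁴ = (N+1)σT_e⁴, so T_s = 2^¼·161.8 = 192.4 K.

192 kelvin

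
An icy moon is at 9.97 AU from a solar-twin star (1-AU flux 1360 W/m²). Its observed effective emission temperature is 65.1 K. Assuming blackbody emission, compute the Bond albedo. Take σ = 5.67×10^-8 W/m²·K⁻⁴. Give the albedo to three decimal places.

By the inverse-square law, S = 1360/9.97² = 13.68 W/m².
Rearranging the radiative balance, α = 1 − 4σT⁴/S.
4σT⁴ = 4·5.67×10⁻⁸·(65.1)⁴ = 4.073 W/m².
Hence α = 1 − 4.073/13.68 = 0.7023.

0.702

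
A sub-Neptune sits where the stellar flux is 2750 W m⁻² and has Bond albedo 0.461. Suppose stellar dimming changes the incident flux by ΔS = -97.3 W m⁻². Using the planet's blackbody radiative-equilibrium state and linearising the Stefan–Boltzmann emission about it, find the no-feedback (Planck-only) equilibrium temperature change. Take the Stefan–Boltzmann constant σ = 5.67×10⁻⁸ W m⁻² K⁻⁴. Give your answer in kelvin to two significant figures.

Reference equilibrium: T_e = [S(1−α)/(4σ)]^(1/4) = 284.3 K.
ΔF = Δ[S(1−α)]/4 = (1−0.461)·-97.3/4 = -13.11 W m⁻².
Planck response: λ_P = 4σT_e³ = 4·5.67×10⁻⁸·(284.3)³ = 5.213 W m⁻²/K.
ΔT₀ = ΔF/λ_P = -13.11/5.213 = -2.52 K.

-2.5 kelvin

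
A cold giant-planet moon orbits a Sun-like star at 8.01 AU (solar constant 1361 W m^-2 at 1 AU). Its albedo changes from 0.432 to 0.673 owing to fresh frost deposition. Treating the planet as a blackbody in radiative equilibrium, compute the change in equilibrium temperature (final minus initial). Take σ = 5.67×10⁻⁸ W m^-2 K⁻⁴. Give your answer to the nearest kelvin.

Flux at the orbit: S = 1361/(8.01)² = 21.21 W m^-2.
Initial: T₁ = [S(1−0.432)/(4σ)]^(1/4) = 85.37 K.
With α = 0.673, T₂ = 74.37 K.
Change: 74.37 − 85.37 = -11.01 K.

-11 K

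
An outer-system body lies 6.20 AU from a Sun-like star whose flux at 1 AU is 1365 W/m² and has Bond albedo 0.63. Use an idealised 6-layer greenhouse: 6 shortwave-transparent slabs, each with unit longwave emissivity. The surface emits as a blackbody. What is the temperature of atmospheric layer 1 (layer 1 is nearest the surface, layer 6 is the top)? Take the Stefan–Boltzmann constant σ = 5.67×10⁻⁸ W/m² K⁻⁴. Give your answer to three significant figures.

Irradiance scales as 1/d², so S = 1365 W/m² × (1/6.20)² = 35.51 W/m².
OLR = S(1−α)/4 = 3.285 W/m²; the top layer radiates at T_e = 87.24 K.
The net upward flux σT_e⁴ is constant between every pair of levels, so T_k⁴ = (N+1−k)T_e⁴.
With k = 1: T_1 = (6+1−1)^¼·87.24 K = 136.5 K.

137 kelvin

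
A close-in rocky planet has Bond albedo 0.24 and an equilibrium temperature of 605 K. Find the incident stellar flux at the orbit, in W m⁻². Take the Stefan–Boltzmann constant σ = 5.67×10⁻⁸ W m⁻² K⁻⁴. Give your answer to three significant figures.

40000 W m⁻²

From S(1−α)/4 = σT⁴: S = 4σT⁴/(1−α).
σT⁴ = 5.67×10⁻⁸·(605)⁴ = 7596 W m⁻².
So S = 4×7596/(1−0.24) = 39980 W m⁻².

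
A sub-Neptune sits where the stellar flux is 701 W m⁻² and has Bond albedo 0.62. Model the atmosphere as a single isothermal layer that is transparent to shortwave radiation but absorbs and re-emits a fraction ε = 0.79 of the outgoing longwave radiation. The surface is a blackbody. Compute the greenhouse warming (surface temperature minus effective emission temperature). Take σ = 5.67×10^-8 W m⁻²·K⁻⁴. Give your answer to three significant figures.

The planet radiates to space at T_e = [S(1−α)/(4σ)]^(1/4) = 185.1 K.
For a single slab of emissivity ε, T_s⁴ = 2T_e⁴/(2−ε); thus T_s = 185.1·(1.653)^(1/4) = 209.9 K.
T_s − T_e = 209.9 − 185.1 = 24.78 K.

24.8 K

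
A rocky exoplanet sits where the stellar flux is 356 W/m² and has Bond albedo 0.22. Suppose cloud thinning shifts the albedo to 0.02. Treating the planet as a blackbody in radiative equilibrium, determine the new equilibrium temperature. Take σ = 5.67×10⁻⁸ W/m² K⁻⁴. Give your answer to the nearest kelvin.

With the new albedo, S(1−α₂)/4 = 87.22 W/m², so T₂ = 198.0 K.

198 K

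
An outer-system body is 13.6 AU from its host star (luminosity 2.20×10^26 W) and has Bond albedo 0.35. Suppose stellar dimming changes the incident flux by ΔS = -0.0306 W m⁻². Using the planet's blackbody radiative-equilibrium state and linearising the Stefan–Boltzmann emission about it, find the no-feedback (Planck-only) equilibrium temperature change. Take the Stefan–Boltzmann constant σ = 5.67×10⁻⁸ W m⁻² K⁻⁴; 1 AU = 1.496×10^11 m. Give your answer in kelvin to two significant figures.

d = 13.6 × 1.496×10^11 m = 2.035×10^12 m.
S = L/(4πd²) = 4.229 W m⁻².
The baseline emission temperature is T_e = 59.00 K.
Only a fraction (1−α) is absorbed and it's spread over 4πR², so ΔF = (1−α)ΔS/4 = -0.004973 W m⁻².
The Planck feedback parameter is 4σT_e³ = 0.04659 W m⁻²/K.
ΔT₀ = ΔF/λ_P = -0.004973/0.04659 = -0.107 K.

-0.11 kelvin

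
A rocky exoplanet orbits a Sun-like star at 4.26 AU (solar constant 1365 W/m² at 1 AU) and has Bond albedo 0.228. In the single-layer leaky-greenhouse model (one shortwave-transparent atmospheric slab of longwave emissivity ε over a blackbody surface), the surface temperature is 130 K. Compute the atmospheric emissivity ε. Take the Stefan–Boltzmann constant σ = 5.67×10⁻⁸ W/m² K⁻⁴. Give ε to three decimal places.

Flux at the orbit: S = 1365/(4.26)² = 75.22 W/m².
TOA balance gives T_e = 126.5 K.
T_s⁴ = T_e⁴·2/(2−ε) → ε = 2 − 2(T_e/T_s)⁴ = 2 − 2·(126.5/130)⁴ = 0.2071.

0.207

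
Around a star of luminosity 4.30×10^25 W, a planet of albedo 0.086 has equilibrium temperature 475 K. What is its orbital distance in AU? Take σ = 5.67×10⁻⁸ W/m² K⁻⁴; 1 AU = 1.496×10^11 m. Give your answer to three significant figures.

0.110 AU

Required flux: S = 4σT⁴/(1−α) = 12630 W/m².
Then d = [L/(4πS)]^(1/2) = 1.646×10^10 m, i.e. 0.1100 AU.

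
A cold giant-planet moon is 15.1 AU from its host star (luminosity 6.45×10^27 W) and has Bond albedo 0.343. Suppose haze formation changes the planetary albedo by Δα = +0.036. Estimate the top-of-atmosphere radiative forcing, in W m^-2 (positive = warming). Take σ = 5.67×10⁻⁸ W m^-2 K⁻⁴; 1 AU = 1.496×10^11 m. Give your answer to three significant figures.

d = 15.1 × 1.496×10^11 m = 2.259×10^12 m.
S = L/(4πd²) = 100.6 W m^-2.
ΔF = −(S/4)Δα = −(100.6/4)×(+0.036) = -0.9053 W m^-2.

-0.905 W m^-2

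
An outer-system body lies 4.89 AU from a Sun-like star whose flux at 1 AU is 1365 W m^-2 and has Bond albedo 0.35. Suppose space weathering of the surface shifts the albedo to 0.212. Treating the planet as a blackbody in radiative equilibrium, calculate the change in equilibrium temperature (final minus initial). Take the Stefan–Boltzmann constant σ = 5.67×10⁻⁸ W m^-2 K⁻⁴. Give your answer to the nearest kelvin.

Flux at the orbit: S = 1365/(4.89)² = 57.08 W m^-2.
With α = 0.35, T₁ = 113.1 K.
With α = 0.212, T₂ = 118.7 K.
Change: 118.7 − 113.1 = 5.577 K.

6 kelvin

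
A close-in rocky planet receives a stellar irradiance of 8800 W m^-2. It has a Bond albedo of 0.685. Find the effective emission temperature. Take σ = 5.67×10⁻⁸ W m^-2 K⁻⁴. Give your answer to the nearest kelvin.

The planet absorbs (1−α)S over its disc πR² and re-emits over 4πR², so the mean absorbed flux is (1−0.685)·8800/4 = 693.0 W m^-2.
Set σT⁴ = 693.0 → T = (693.0/σ)^(1/4) = 332.5 K.

332 K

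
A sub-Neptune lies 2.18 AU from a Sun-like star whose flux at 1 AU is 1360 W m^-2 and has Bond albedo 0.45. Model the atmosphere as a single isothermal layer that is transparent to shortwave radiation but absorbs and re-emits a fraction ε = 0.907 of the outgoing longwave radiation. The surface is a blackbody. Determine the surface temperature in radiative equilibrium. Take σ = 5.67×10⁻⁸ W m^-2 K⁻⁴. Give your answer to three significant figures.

Flux at the orbit: S = 1360/(2.18)² = 286.2 W m^-2.
At the top of the atmosphere, σT_e⁴ = S(1−α)/4 = 39.35 W m^-2, giving T_e = 162.3 K.
For a single slab of emissivity ε, T_s⁴ = 2T_e⁴/(2−ε); thus T_s = 162.3·(1.83)^(1/4) = 188.8 K.

189 kelvin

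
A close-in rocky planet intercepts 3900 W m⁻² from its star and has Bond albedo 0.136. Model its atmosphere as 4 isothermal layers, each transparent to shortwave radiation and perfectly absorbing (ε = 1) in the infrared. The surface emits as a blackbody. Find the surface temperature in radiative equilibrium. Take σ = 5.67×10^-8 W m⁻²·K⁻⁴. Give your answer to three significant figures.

522 K

OLR = S(1−α)/4 = 842.4 W m⁻²; the top layer radiates at T_e = 349.1 K.
Layer-by-layer balance gives σT_s⁴ = (N+1)σT_e⁴, so T_s = 5^¼·349.1 = 522.1 K.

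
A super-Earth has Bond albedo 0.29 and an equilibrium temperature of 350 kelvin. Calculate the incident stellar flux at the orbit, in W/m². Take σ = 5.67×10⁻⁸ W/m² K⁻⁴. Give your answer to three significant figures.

4790 W/m²

Invert the energy balance for S: S = 4σT⁴/(1−α).
The emitted flux is σT⁴ = 850.9 W/m².
S = 4·850.9/0.71 = 4794 W/m².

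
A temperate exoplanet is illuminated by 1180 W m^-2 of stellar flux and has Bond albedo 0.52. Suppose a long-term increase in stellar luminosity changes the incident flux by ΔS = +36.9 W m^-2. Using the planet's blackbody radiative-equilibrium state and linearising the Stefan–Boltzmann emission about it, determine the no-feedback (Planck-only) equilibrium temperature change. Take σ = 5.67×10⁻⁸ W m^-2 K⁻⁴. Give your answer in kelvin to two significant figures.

1.7 kelvin

Reference equilibrium: T_e = [S(1−α)/(4σ)]^(1/4) = 223.5 K.
Only a fraction (1−α) is absorbed and it's spread over 4πR², so ΔF = (1−α)ΔS/4 = 4.428 W m^-2.
Linearising σT⁴ gives d(σT⁴)/dT = 4σT_e³ = 2.534 W m^-2 per K.
So ΔT₀ = 4.428/2.534 = 1.75 K.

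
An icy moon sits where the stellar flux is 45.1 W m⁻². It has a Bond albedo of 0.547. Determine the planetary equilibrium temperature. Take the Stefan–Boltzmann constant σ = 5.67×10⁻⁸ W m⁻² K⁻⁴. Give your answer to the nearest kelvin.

Averaging over the sphere, the absorbed flux is S(1−α)/4 = 5.108 W m⁻².
In equilibrium σT⁴ equals this, so T = 97.42 K.

97 K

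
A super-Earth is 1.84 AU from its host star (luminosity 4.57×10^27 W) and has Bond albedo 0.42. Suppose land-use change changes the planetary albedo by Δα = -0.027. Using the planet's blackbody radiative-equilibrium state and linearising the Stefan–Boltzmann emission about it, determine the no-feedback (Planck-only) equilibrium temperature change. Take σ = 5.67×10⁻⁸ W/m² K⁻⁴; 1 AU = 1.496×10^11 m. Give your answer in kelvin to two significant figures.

3.9 kelvin

Orbital distance: d = 1.84 AU = 2.753×10^11 m.
Flux at the orbit: S = L/(4πd²) = 4.57×10^27/(4π·(2.75×10^11)²) = 4800 W/m².
The baseline emission temperature is T_e = 332.8 K.
ΔF = −(S/4)Δα = −(4800/4)×(-0.027) = 32.40 W/m².
The Planck feedback parameter is 4σT_e³ = 8.363 W/m²/K.
So ΔT₀ = 32.40/8.363 = 3.87 K.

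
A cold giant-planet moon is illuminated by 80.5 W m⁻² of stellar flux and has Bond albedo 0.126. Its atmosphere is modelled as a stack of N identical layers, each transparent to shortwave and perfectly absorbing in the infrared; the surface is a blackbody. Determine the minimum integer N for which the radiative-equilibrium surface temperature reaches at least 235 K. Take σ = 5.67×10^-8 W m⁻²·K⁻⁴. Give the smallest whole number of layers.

9

Top-of-atmosphere balance: σT_e⁴ = S(1−α)/4 = 17.59 W m⁻² → T_e = 132.7 K.
Since T_s⁴ = (N+1)T_e⁴, we need N ≥ (T_s/T_e)⁴ − 1 = 8.831.
So N ≥ 8.831; the smallest integer is N = 9.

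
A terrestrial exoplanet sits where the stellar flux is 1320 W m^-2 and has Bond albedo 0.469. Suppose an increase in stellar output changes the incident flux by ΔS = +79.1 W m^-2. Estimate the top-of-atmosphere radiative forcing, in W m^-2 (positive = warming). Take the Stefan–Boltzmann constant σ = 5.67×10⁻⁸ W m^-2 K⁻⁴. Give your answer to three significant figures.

10.5 W m^-2

TOA radiative forcing: ΔF = (1−α)ΔS/4 = 0.531·(+79.1)/4 = 10.50 W m^-2.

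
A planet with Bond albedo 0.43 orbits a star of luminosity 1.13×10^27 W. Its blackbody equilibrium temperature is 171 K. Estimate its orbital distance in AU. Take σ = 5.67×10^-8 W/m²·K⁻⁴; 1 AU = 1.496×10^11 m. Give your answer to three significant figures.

3.44 AU

Energy balance gives S = 4σT⁴/(1−α) = 340.2 W/m².
Then d = [L/(4πS)]^(1/2) = 5.141×10^11 m, i.e. 3.437 AU.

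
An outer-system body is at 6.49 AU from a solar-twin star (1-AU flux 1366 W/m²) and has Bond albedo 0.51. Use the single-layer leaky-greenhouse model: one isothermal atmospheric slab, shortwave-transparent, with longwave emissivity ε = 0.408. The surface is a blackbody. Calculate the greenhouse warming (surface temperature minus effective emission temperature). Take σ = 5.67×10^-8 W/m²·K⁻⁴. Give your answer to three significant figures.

Irradiance scales as 1/d², so S = 1366 W/m² × (1/6.49)² = 32.43 W/m².
At the top of the atmosphere, σT_e⁴ = S(1−α)/4 = 3.973 W/m², giving T_e = 91.49 K.
The surface balance (absorbed SW + ε·downward IR = σT_s⁴) with T_a⁴ = T_s⁴/2 reduces to T_s = T_e·[2/(2−ε)]^¼ = 96.86 K.
The atmosphere warms the surface by 5.370 K.

5.37 K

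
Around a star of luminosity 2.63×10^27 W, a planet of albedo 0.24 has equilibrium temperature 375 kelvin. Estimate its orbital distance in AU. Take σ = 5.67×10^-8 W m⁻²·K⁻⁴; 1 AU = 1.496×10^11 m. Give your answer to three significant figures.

Required flux: S = 4σT⁴/(1−α) = 5901 W m⁻².
Then d = [L/(4πS)]^(1/2) = 1.883×10^11 m, i.e. 1.259 AU.

1.26 AU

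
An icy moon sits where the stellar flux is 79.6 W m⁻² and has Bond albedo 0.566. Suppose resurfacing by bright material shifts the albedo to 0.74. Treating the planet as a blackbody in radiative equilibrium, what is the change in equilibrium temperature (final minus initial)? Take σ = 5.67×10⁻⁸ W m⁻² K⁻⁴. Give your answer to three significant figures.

-13.4 K

With α = 0.566, T₁ = 111.1 K.
After:  T₂ = [79.60·0.26/(4σ)]^(1/4) = 97.74 K.
ΔT = T₂ − T₁ = -13.36 K.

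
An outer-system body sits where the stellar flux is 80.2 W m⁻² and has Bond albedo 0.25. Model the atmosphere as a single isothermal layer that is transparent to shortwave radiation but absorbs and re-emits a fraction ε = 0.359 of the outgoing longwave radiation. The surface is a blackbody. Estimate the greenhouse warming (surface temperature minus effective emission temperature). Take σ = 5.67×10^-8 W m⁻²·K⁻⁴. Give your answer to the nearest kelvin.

6 K

The planet radiates to space at T_e = [S(1−α)/(4σ)]^(1/4) = 127.6 K.
For a single slab of emissivity ε, T_s⁴ = 2T_e⁴/(2−ε); thus T_s = 127.6·(1.219)^(1/4) = 134.1 K.
T_s − T_e = 134.1 − 127.6 = 6.471 K.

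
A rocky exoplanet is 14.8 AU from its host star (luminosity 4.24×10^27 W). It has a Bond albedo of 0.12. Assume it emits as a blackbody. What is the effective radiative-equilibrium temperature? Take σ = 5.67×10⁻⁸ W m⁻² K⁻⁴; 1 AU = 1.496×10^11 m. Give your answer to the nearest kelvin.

128 K

Orbital distance: d = 14.8 AU = 2.214×10^12 m.
Flux at the orbit: S = L/(4πd²) = 4.24×10^27/(4π·(2.21×10^12)²) = 68.83 W m⁻².
Averaging over the sphere, the absorbed flux is S(1−α)/4 = 15.14 W m⁻².
In equilibrium σT⁴ equals this, so T = 127.8 K.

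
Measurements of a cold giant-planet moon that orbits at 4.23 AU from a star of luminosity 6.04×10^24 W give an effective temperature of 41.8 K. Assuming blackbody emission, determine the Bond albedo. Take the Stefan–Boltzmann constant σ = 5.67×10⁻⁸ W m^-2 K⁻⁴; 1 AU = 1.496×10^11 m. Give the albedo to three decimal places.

Orbital distance: d = 4.23 AU = 6.328×10^11 m.
Spreading L over a sphere of radius d: S = 6.04×10^24/(4π·6.33×10^11²) = 1.200 W m^-2.
Rearranging the radiative balance, α = 1 − 4σT⁴/S.
4σT⁴ = 4·5.67×10⁻⁸·(41.8)⁴ = 0.6924 W m^-2.
Hence α = 1 − 0.6924/1.200 = 0.4231.

0.423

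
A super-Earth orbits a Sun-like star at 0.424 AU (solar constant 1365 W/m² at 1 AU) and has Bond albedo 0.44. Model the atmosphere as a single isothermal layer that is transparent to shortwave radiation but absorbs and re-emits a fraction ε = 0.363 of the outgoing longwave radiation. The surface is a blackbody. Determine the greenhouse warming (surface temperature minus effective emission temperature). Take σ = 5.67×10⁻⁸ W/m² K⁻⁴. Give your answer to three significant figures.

19.0 kelvin

By the inverse-square law, S = 1365/0.424² = 7593 W/m².
The planet radiates to space at T_e = [S(1−α)/(4σ)]^(1/4) = 370.0 K.
The surface balance (absorbed SW + ε·downward IR = σT_s⁴) with T_a⁴ = T_s⁴/2 reduces to T_s = T_e·[2/(2−ε)]^¼ = 389.0 K.
Greenhouse warming: T_s − T_e = 19.00 K.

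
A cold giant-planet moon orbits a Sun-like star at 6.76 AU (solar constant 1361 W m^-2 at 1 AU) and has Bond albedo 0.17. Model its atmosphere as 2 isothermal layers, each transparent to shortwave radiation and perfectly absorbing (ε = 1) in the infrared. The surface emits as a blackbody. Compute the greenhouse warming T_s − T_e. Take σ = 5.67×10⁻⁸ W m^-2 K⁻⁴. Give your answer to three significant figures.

32.3 K

Irradiance scales as 1/d², so S = 1361 W m^-2 × (1/6.76)² = 29.78 W m^-2.
OLR = S(1−α)/4 = 6.180 W m^-2; the top layer radiates at T_e = 102.2 K.
T_s = (N+1)^(1/4)·T_e = 134.5 K.
So the greenhouse effect raises the surface by 134.5 − 102.2 = 32.30 K.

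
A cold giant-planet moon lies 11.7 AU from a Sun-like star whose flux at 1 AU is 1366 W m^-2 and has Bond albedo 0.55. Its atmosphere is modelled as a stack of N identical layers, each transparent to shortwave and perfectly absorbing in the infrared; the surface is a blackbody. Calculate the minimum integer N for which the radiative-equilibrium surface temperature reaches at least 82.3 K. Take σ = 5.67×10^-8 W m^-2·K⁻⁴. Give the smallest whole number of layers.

Irradiance scales as 1/d², so S = 1366 W m^-2 × (1/11.7)² = 9.979 W m^-2.
Top-of-atmosphere balance: σT_e⁴ = S(1−α)/4 = 1.123 W m^-2 → T_e = 66.71 K.
Since T_s⁴ = (N+1)T_e⁴, we need N ≥ (T_s/T_e)⁴ − 1 = 1.317.
So N ≥ 1.317; the smallest integer is N = 2.

2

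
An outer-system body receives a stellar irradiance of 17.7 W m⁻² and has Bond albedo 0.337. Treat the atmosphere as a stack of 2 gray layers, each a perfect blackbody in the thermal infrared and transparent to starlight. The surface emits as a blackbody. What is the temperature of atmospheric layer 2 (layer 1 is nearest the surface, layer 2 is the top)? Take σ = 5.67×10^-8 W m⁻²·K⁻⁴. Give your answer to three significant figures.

84.8 kelvin

OLR = S(1−α)/4 = 2.934 W m⁻²; the top layer radiates at T_e = 84.81 K.
In the N-layer model, layer k (counted from the surface) has T_k = (N+1−k)^(1/4)·T_e.
T_2 = (1)^(1/4)·84.81 = 84.81 K.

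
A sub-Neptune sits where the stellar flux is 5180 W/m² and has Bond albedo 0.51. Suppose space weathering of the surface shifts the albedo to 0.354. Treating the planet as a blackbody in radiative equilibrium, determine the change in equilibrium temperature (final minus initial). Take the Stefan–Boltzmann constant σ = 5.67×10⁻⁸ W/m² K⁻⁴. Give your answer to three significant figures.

23.3 K

Before: T₁ = [5180·0.49/(4σ)]^(1/4) = 325.3 K.
Final:   T₂ = [S(1−0.354)/(4σ)]^(1/4) = 348.5 K.
ΔT = T₂ − T₁ = 23.27 K.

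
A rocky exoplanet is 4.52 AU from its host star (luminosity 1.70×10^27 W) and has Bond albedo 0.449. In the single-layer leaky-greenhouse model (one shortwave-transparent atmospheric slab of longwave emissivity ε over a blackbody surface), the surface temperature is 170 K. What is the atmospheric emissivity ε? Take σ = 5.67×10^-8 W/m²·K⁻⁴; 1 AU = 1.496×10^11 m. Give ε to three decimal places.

d = 4.52 × 1.496×10^11 m = 6.762×10^11 m.
Spreading L over a sphere of radius d: S = 1.70×10^27/(4π·6.76×10^11²) = 295.9 W/m².
TOA balance gives T_e = 163.7 K.
T_s⁴ = T_e⁴·2/(2−ε) → ε = 2 − 2(T_e/T_s)⁴ = 2 − 2·(163.7/170)⁴ = 0.2788.

0.279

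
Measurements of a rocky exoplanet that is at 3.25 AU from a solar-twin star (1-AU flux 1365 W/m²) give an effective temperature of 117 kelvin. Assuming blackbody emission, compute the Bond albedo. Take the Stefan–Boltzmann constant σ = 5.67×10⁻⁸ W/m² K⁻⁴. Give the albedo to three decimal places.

Flux at the orbit: S = 1365/(3.25)² = 129.2 W/m².
From σT⁴ = S(1−α)/4 we invert for α: 1−α = 4σT⁴/S.
σT⁴ = 10.62 W/m², so 4σT⁴ = 42.50 W/m².
Hence α = 1 − 42.50/129.2 = 0.6711.

0.671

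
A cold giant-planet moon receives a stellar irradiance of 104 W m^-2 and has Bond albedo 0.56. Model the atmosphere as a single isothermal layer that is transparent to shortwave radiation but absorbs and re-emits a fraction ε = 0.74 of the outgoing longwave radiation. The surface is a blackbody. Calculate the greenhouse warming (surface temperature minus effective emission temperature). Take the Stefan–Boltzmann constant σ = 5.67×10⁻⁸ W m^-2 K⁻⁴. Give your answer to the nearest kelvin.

15 kelvin

At the top of the atmosphere, σT_e⁴ = S(1−α)/4 = 11.44 W m^-2, giving T_e = 119.2 K.
Surface balance with a leaky layer gives σT_s⁴ = σT_e⁴·2/(2−ε), so T_s = T_e·[2/(2−0.74)]^(1/4) = 133.8 K.
T_s − T_e = 133.8 − 119.2 = 14.59 K.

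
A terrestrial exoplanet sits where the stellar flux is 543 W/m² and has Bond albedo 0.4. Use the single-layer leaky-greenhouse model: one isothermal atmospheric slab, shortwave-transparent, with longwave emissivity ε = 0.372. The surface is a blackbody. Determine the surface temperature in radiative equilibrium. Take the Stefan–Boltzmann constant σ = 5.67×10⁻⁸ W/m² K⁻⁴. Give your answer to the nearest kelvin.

205 K

The planet radiates to space at T_e = [S(1−α)/(4σ)]^(1/4) = 194.7 K.
The surface balance (absorbed SW + ε·downward IR = σT_s⁴) with T_a⁴ = T_s⁴/2 reduces to T_s = T_e·[2/(2−ε)]^¼ = 205.0 K.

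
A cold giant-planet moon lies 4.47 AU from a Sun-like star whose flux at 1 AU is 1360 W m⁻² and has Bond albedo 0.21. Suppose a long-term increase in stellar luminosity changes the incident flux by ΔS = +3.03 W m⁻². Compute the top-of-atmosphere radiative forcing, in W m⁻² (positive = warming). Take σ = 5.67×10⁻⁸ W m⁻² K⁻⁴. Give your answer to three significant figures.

Flux at the orbit: S = 1360/(4.47)² = 68.07 W m⁻².
TOA radiative forcing: ΔF = (1−α)ΔS/4 = 0.79·(+3.03)/4 = 0.5984 W m⁻².

0.598 W m⁻²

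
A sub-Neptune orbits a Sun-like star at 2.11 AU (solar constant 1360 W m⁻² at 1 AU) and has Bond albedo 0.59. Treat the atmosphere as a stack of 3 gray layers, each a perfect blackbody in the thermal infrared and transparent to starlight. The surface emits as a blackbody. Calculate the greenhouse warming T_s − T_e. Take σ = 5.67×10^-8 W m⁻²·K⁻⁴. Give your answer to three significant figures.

63.5 K

By the inverse-square law, S = 1360/2.11² = 305.5 W m⁻².
The effective emission temperature is T_e = [S(1−α)/(4σ)]^¼ = 153.3 K.
T_s = (N+1)^(1/4)·T_e = 216.8 K.
So the greenhouse effect raises the surface by 216.8 − 153.3 = 63.50 K.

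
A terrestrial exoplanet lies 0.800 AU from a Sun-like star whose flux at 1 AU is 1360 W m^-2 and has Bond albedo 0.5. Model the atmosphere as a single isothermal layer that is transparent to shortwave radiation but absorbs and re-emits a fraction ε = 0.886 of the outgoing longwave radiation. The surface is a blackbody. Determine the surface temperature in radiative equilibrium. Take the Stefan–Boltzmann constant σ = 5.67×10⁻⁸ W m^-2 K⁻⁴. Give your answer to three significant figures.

By the inverse-square law, S = 1360/0.800² = 2125 W m^-2.
Effective emission temperature (TOA balance): σT_e⁴ = S(1−α)/4 = 265.6 W m^-2 → T_e = 261.6 K.
The surface balance (absorbed SW + ε·downward IR = σT_s⁴) with T_a⁴ = T_s⁴/2 reduces to T_s = T_e·[2/(2−ε)]^¼ = 302.8 K.

303 kelvin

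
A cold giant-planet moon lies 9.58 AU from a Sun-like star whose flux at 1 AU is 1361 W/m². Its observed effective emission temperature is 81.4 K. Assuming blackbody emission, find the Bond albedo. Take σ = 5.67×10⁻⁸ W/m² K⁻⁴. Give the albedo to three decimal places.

Flux at the orbit: S = 1361/(9.58)² = 14.83 W/m².
From σT⁴ = S(1−α)/4 we invert for α: 1−α = 4σT⁴/S.
4σT⁴ = 4·5.67×10⁻⁸·(81.4)⁴ = 9.957 W/m².
Hence α = 1 − 9.957/14.83 = 0.3286.

0.329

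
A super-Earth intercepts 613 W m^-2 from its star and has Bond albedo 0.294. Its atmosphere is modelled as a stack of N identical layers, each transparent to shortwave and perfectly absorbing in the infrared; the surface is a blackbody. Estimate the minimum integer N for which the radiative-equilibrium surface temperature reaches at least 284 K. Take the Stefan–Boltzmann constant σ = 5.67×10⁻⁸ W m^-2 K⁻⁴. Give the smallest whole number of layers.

Top-of-atmosphere balance: σT_e⁴ = S(1−α)/4 = 108.2 W m^-2 → T_e = 209.0 K.
T_s = (N+1)^(1/4)·T_e ≥ 284 K requires N+1 ≥ (T_s/T_e)⁴ = (284/209.0)⁴ = 3.409.
Rounding up, N = 3.

3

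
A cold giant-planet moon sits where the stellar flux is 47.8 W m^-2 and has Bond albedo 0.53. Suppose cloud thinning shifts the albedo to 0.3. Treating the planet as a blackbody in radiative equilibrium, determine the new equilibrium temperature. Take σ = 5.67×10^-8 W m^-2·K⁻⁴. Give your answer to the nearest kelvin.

110 K

With the new albedo, S(1−α₂)/4 = 8.365 W m^-2, so T₂ = 110.2 K.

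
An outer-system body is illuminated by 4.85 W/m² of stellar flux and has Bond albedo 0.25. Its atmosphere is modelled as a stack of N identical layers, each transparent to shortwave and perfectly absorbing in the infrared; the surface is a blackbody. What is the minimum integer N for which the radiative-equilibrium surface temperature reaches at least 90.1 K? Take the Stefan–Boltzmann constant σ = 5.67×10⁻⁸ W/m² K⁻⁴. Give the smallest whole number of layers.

Top-of-atmosphere balance: σT_e⁴ = S(1−α)/4 = 0.9094 W/m² → T_e = 63.28 K.
T_s = (N+1)^(1/4)·T_e ≥ 90.1 K requires N+1 ≥ (T_s/T_e)⁴ = (90.1/63.28)⁴ = 4.109.
Rounding up, N = 4.

4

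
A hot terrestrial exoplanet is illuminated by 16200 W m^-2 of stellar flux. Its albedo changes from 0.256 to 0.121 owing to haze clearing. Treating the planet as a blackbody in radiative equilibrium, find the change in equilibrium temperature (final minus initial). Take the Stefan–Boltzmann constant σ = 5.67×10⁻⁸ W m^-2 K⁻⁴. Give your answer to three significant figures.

With α = 0.256, T₁ = 480.1 K.
Final:   T₂ = [S(1−0.121)/(4σ)]^(1/4) = 500.6 K.
ΔT = T₂ − T₁ = 20.44 K.

20.4 K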